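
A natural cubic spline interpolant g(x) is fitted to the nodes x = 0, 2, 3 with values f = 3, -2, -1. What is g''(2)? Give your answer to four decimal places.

Let M_i = g''(x_i). Step sizes h_i = 2, 1; slopes of the chords Δ_i = (y_(i+1) - y_i)/h_i = -5/2, 1.
  2·M_0 + 6·M_1 + 1·M_2 = 6(Δ_1 - Δ_0) = 21
Natural end conditions: M_0 = M_2 = 0.
Solving: M_0 = 0, M_1 = 7/2, M_2 = 0.

3.5000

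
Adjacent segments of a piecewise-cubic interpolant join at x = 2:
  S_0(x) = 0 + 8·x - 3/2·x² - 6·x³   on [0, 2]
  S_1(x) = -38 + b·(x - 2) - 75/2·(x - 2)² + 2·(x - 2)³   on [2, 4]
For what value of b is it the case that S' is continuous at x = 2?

S_0'(x) = 8 - 3·x - 18·x², so S_0'(2) = -70. On the right, S_1'(2) = b, so b = -70.

-70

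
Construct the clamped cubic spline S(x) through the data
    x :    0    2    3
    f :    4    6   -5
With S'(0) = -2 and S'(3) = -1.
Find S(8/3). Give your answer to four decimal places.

-2.7284

With M_i denoting the second derivative at x_i, h_i = 2, 1, and Δ_i = (y_(i+1) − y_i)/h_i = 1, -11:
  2·M_0 + 6·M_1 + 1·M_2 = 6(Δ_1 - Δ_0) = -72
Clamped end conditions give two more equations: 2h_0·M_0 + h_0·M_1 = 6(Δ_0 - S'(0)) = 18 and h_1·M_1 + 2h_1·M_2 = 6(S'(3) - Δ_1) = 60.
Forward elimination and back-substitution give M_0 = 101/6, M_1 = -74/3, M_2 = 127/3.
On [2, 3], S(x) = 6 - 59/6·(x - 2) - 37/3·(x - 2)² + 67/6·(x - 2)³.
With (x - 2) = 2/3: S(8/3) = -221/81.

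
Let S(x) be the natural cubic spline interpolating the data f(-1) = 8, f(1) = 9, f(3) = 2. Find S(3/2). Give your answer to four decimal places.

Let M_i = S''(x_i). Step sizes h_i = 2, 2; slopes of the chords Δ_i = (y_(i+1) - y_i)/h_i = 1/2, -7/2.
  2·M_0 + 8·M_1 + 2·M_2 = 6(Δ_1 - Δ_0) = -24
Natural end conditions: M_0 = M_2 = 0.
Solving: M_0 = 0, M_1 = -3, M_2 = 0.
On [1, 3], S(x) = 9 - 3/2·(x - 1) - 3/2·(x - 1)² + 1/4·(x - 1)³.
With (x - 1) = 1/2: S(3/2) = 253/32.

7.9063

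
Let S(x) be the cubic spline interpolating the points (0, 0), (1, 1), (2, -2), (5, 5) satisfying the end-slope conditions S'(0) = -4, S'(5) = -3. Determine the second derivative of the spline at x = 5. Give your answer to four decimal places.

-10.0920

Write M_i for S''(x_i). With h_i = 1, 1, 3 and divided differences Δ_i = 1, -3, 7/3, the continuity of S' gives the tridiagonal system
  1·M_0 + 4·M_1 + 1·M_2 = 6(Δ_1 - Δ_0) = -24
  1·M_1 + 8·M_2 + 3·M_3 = 6(Δ_2 - Δ_1) = 32
Clamped end conditions give two more equations: 2h_0·M_0 + h_0·M_1 = 6(Δ_0 - S'(0)) = 30 and h_2·M_2 + 2h_2·M_3 = 6(S'(5) - Δ_2) = -32.
Forward elimination and back-substitution give M_0 = 636/29, M_1 = -402/29, M_2 = 276/29, M_3 = -878/87.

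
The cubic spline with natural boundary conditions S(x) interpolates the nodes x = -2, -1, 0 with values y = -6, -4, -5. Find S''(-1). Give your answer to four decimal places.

Write M_i for S''(x_i). With h_i = 1, 1 and divided differences Δ_i = 2, -1, the continuity of S' gives the tridiagonal system
  1·M_0 + 4·M_1 + 1·M_2 = 6(Δ_1 - Δ_0) = -18
Natural end conditions: M_0 = M_2 = 0.
Solving the tridiagonal system: M_0 = 0, M_1 = -9/2, M_2 = 0.

-4.5000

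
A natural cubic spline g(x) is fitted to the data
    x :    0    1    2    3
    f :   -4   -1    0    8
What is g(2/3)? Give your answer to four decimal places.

Let m_i = g''(x_i). Step sizes h_i = 1, 1, 1; slopes of the chords Δ_i = (y_(i+1) - y_i)/h_i = 3, 1, 8.
  1·m_0 + 4·m_1 + 1·m_2 = 6(Δ_1 - Δ_0) = -12
  1·m_1 + 4·m_2 + 1·m_3 = 6(Δ_2 - Δ_1) = 42
Natural end conditions: m_0 = m_3 = 0.
Solving: m_0 = 0, m_1 = -6, m_2 = 12, m_3 = 0.
On [0, 1], g(x) = -4 + 4·x + 0·x² - 1·x³.
With x = 2/3: g(2/3) = -44/27.

-1.6296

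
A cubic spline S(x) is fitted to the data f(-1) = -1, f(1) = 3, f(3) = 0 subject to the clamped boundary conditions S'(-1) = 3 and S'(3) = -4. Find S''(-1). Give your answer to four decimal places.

Write M_i for S''(x_i). With h_i = 2, 2 and divided differences Δ_i = 2, -3/2, the continuity of S' gives the tridiagonal system
  2·M_0 + 8·M_1 + 2·M_2 = 6(Δ_1 - Δ_0) = -21
Clamped end conditions give two more equations: 2h_0·M_0 + h_0·M_1 = 6(Δ_0 - S'(-1)) = -6 and h_1·M_1 + 2h_1·M_2 = 6(S'(3) - Δ_1) = -15.
Forward elimination and back-substitution give M_0 = -5/8, M_1 = -7/4, M_2 = -23/8.

-0.6250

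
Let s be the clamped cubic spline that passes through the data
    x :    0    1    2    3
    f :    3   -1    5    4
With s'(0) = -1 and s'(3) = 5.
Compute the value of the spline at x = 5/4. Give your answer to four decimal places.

Put M_i = s'' at the i-th knot. Here h = (1, 1, 1) and Δ = (-4, 6, -1), so the interior equations h_(i-1)·M_(i-1) + 2(h_(i-1)+h_i)·M_i + h_i·M_(i+1) = 6(Δ_i − Δ_(i-1)) read
  1·M_0 + 4·M_1 + 1·M_2 = 6(Δ_1 - Δ_0) = 60
  1·M_1 + 4·M_2 + 1·M_3 = 6(Δ_2 - Δ_1) = -42
Clamped end conditions give two more equations: 2h_0·M_0 + h_0·M_1 = 6(Δ_0 - s'(0)) = -18 and h_2·M_2 + 2h_2·M_3 = 6(s'(3) - Δ_2) = 36.
Forward elimination and back-substitution give M_0 = -112/5, M_1 = 134/5, M_2 = -124/5, M_3 = 152/5.
On [1, 2], s(x) = -1 + 6/5·(x - 1) + 67/5·(x - 1)² - 43/5·(x - 1)³.
With (x - 1) = 1/4: s(5/4) = 1/320.

0.0031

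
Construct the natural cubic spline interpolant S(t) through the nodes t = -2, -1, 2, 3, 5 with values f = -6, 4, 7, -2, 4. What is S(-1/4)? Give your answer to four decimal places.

With M_i denoting the second derivative at x_i, h_i = 1, 3, 1, 2, and Δ_i = (y_(i+1) − y_i)/h_i = 10, 1, -9, 3:
  1·M_0 + 8·M_1 + 3·M_2 = 6(Δ_1 - Δ_0) = -54
  3·M_1 + 8·M_2 + 1·M_3 = 6(Δ_2 - Δ_1) = -60
  1·M_2 + 6·M_3 + 2·M_4 = 6(Δ_3 - Δ_2) = 72
Natural end conditions: M_0 = M_4 = 0.
Hence M_0 = 0, M_1 = -27/7, M_2 = -54/7, M_3 = 93/7, M_4 = 0.
On [-1, 2], S(t) = 4 + 61/7·(t + 1) - 27/14·(t + 1)² - 3/14·(t + 1)³.
With (t + 1) = 3/4: S(-1/4) = 8387/896.

9.3605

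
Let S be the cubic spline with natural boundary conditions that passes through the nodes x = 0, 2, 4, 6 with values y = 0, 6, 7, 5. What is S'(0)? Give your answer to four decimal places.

3.5667

Write M_i for S''(x_i). With h_i = 2, 2, 2 and divided differences Δ_i = 3, 1/2, -1, the continuity of S' gives the tridiagonal system
  2·M_0 + 8·M_1 + 2·M_2 = 6(Δ_1 - Δ_0) = -15
  2·M_1 + 8·M_2 + 2·M_3 = 6(Δ_2 - Δ_1) = -9
Natural end conditions: M_0 = M_3 = 0.
Solving the tridiagonal system: M_0 = 0, M_1 = -17/10, M_2 = -7/10, M_3 = 0.
On [0, 2], S'(x) = b_0 + 2c_0·x + 3d_0·x² with b_0 = Δ_0 - h_0(2M_0 + M_1)/6 = 107/30, c_0 = M_0/2 = 0, d_0 = (M_1 - M_0)/(6h_0) = -17/120. So S'(0) = 107/30.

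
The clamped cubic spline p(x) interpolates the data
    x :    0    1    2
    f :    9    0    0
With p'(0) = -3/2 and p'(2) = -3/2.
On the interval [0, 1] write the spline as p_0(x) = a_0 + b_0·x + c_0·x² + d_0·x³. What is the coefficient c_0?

-18

Put σ_i = p'' at the i-th knot. Here h = (1, 1) and Δ = (-9, 0), so the interior equations h_(i-1)·σ_(i-1) + 2(h_(i-1)+h_i)·σ_i + h_i·σ_(i+1) = 6(Δ_i − Δ_(i-1)) read
  1·σ_0 + 4·σ_1 + 1·σ_2 = 6(Δ_1 - Δ_0) = 54
Clamped end conditions give two more equations: 2h_0·σ_0 + h_0·σ_1 = 6(Δ_0 - p'(0)) = -45 and h_1·σ_1 + 2h_1·σ_2 = 6(p'(2) - Δ_1) = -9.
Forward elimination and back-substitution give σ_0 = -36, σ_1 = 27, σ_2 = -18.
On [0, 1], with p_0(x) = a_0 + b_0·x + c_0·x² + d_0·x³: c_0 = σ_0/2 = -18, d_0 = (σ_1 - σ_0)/(6h_0) = 21/2, b_0 = Δ_0 - h_0(2σ_0 + σ_1)/6 = -3/2.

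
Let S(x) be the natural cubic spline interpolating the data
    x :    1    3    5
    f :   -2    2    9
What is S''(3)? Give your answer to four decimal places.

Let M_i = S''(x_i). Step sizes h_i = 2, 2; slopes of the chords Δ_i = (y_(i+1) - y_i)/h_i = 2, 7/2.
  2·M_0 + 8·M_1 + 2·M_2 = 6(Δ_1 - Δ_0) = 9
Natural end conditions: M_0 = M_2 = 0.
Hence M_0 = 0, M_1 = 9/8, M_2 = 0.

1.1250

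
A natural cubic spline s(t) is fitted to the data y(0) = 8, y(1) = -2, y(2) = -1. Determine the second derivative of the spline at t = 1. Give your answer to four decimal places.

Let M_i = s''(x_i). Step sizes h_i = 1, 1; slopes of the chords Δ_i = (y_(i+1) - y_i)/h_i = -10, 1.
  1·M_0 + 4·M_1 + 1·M_2 = 6(Δ_1 - Δ_0) = 66
Natural end conditions: M_0 = M_2 = 0.
Solving: M_0 = 0, M_1 = 33/2, M_2 = 0.

16.5000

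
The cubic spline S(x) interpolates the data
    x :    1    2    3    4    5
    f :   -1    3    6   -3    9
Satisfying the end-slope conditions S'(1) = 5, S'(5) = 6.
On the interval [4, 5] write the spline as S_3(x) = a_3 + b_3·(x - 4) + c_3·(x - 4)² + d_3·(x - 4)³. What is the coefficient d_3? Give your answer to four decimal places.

With M_i denoting the second derivative at x_i, h_i = 1, 1, 1, 1, and Δ_i = (y_(i+1) − y_i)/h_i = 4, 3, -9, 12:
  1·M_0 + 4·M_1 + 1·M_2 = 6(Δ_1 - Δ_0) = -6
  1·M_1 + 4·M_2 + 1·M_3 = 6(Δ_2 - Δ_1) = -72
  1·M_2 + 4·M_3 + 1·M_4 = 6(Δ_3 - Δ_2) = 126
Clamped end conditions give two more equations: 2h_0·M_0 + h_0·M_1 = 6(Δ_0 - S'(1)) = -6 and h_3·M_3 + 2h_3·M_4 = 6(S'(5) - Δ_3) = -36.
Hence M_0 = -29/4, M_1 = 17/2, M_2 = -131/4, M_3 = 101/2, M_4 = -173/4.
On [4, 5], with S_3(x) = a_3 + b_3·(x - 4) + c_3·(x - 4)² + d_3·(x - 4)³: c_3 = M_3/2 = 101/4, d_3 = (M_4 - M_3)/(6h_3) = -125/8, b_3 = Δ_3 - h_3(2M_3 + M_4)/6 = 19/8.

-15.6250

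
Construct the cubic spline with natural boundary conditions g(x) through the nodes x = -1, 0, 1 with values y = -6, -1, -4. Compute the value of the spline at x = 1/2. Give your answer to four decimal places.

-1.7500

Let M_i = g''(x_i). Step sizes h_i = 1, 1; slopes of the chords Δ_i = (y_(i+1) - y_i)/h_i = 5, -3.
  1·M_0 + 4·M_1 + 1·M_2 = 6(Δ_1 - Δ_0) = -48
Natural end conditions: M_0 = M_2 = 0.
Hence M_0 = 0, M_1 = -12, M_2 = 0.
On [0, 1], g(x) = -1 + 1·x - 6·x² + 2·x³.
With x = 1/2: g(1/2) = -7/4.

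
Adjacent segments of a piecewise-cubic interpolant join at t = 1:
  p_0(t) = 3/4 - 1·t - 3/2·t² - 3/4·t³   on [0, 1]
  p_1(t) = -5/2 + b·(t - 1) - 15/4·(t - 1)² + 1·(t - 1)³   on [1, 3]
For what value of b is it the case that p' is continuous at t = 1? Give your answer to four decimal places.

p_0'(t) = -1 - 3·t - 9/4·t², so p_0'(1) = -25/4. On the right, p_1'(1) = b, so b = -25/4.

-6.2500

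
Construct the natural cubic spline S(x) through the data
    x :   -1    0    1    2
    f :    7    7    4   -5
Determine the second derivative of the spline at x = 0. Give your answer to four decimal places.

Put M_i = S'' at the i-th knot. Here h = (1, 1, 1) and Δ = (0, -3, -9), so the interior equations h_(i-1)·M_(i-1) + 2(h_(i-1)+h_i)·M_i + h_i·M_(i+1) = 6(Δ_i − Δ_(i-1)) read
  1·M_0 + 4·M_1 + 1·M_2 = 6(Δ_1 - Δ_0) = -18
  1·M_1 + 4·M_2 + 1·M_3 = 6(Δ_2 - Δ_1) = -36
Natural end conditions: M_0 = M_3 = 0.
Solving: M_0 = 0, M_1 = -12/5, M_2 = -42/5, M_3 = 0.

-2.4000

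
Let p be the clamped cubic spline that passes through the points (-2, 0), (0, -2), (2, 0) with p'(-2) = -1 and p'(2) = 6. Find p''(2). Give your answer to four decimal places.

7.7500

Put M_i = p'' at the i-th knot. Here h = (2, 2) and Δ = (-1, 1), so the interior equations h_(i-1)·M_(i-1) + 2(h_(i-1)+h_i)·M_i + h_i·M_(i+1) = 6(Δ_i − Δ_(i-1)) read
  2·M_0 + 8·M_1 + 2·M_2 = 6(Δ_1 - Δ_0) = 12
Clamped end conditions give two more equations: 2h_0·M_0 + h_0·M_1 = 6(Δ_0 - p'(-2)) = 0 and h_1·M_1 + 2h_1·M_2 = 6(p'(2) - Δ_1) = 30.
Solving the tridiagonal system: M_0 = 1/4, M_1 = -1/2, M_2 = 31/4.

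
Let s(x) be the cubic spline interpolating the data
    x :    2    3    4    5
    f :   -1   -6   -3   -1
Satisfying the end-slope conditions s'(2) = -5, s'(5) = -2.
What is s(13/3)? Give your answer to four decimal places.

Write σ_i for s''(x_i). With h_i = 1, 1, 1 and divided differences Δ_i = -5, 3, 2, the continuity of s' gives the tridiagonal system
  1·σ_0 + 4·σ_1 + 1·σ_2 = 6(Δ_1 - Δ_0) = 48
  1·σ_1 + 4·σ_2 + 1·σ_3 = 6(Δ_2 - Δ_1) = -6
Clamped end conditions give two more equations: 2h_0·σ_0 + h_0·σ_1 = 6(Δ_0 - s'(2)) = 0 and h_2·σ_2 + 2h_2·σ_3 = 6(s'(5) - Δ_2) = -24.
Solving: σ_0 = -36/5, σ_1 = 72/5, σ_2 = -12/5, σ_3 = -54/5.
On [4, 5], s(x) = -3 + 23/5·(x - 4) - 6/5·(x - 4)² - 7/5·(x - 4)³.
With (x - 4) = 1/3: s(13/3) = -223/135.

-1.6519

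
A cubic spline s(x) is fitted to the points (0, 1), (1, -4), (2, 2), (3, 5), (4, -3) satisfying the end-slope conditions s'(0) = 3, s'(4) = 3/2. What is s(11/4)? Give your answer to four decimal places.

Write M_i for s''(x_i). With h_i = 1, 1, 1, 1 and divided differences Δ_i = -5, 6, 3, -8, the continuity of s' gives the tridiagonal system
  1·M_0 + 4·M_1 + 1·M_2 = 6(Δ_1 - Δ_0) = 66
  1·M_1 + 4·M_2 + 1·M_3 = 6(Δ_2 - Δ_1) = -18
  1·M_2 + 4·M_3 + 1·M_4 = 6(Δ_3 - Δ_2) = -66
Clamped end conditions give two more equations: 2h_0·M_0 + h_0·M_1 = 6(Δ_0 - s'(0)) = -48 and h_3·M_3 + 2h_3·M_4 = 6(s'(4) - Δ_3) = 57.
Hence M_0 = -2103/56, M_1 = 759/28, M_2 = -39/8, M_3 = -717/28, M_4 = 2313/56.
On [2, 3], s(x) = 2 + 249/28·(x - 2) - 39/16·(x - 2)² - 387/112·(x - 2)³.
With (x - 2) = 3/4: s(11/4) = 5981/1024.

5.8408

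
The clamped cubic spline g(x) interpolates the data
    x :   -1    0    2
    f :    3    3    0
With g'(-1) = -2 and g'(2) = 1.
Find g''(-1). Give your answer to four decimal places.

Write m_i for g''(x_i). With h_i = 1, 2 and divided differences Δ_i = 0, -3/2, the continuity of g' gives the tridiagonal system
  1·m_0 + 6·m_1 + 2·m_2 = 6(Δ_1 - Δ_0) = -9
Clamped end conditions give two more equations: 2h_0·m_0 + h_0·m_1 = 6(Δ_0 - g'(-1)) = 12 and h_1·m_1 + 2h_1·m_2 = 6(g'(2) - Δ_1) = 15.
Solving the tridiagonal system: m_0 = 17/2, m_1 = -5, m_2 = 25/4.

8.5000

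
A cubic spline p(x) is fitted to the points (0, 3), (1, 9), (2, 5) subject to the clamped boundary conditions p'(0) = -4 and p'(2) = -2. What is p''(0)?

46

With M_i denoting the second derivative at x_i, h_i = 1, 1, and Δ_i = (y_(i+1) − y_i)/h_i = 6, -4:
  1·M_0 + 4·M_1 + 1·M_2 = 6(Δ_1 - Δ_0) = -60
Clamped end conditions give two more equations: 2h_0·M_0 + h_0·M_1 = 6(Δ_0 - p'(0)) = 60 and h_1·M_1 + 2h_1·M_2 = 6(p'(2) - Δ_1) = 12.
Solving: M_0 = 46, M_1 = -32, M_2 = 22.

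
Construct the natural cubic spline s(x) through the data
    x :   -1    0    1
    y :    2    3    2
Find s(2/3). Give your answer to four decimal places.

2.4815

Put M_i = s'' at the i-th knot. Here h = (1, 1) and Δ = (1, -1), so the interior equations h_(i-1)·M_(i-1) + 2(h_(i-1)+h_i)·M_i + h_i·M_(i+1) = 6(Δ_i − Δ_(i-1)) read
  1·M_0 + 4·M_1 + 1·M_2 = 6(Δ_1 - Δ_0) = -12
Natural end conditions: M_0 = M_2 = 0.
Forward elimination and back-substitution give M_0 = 0, M_1 = -3, M_2 = 0.
On [0, 1], s(x) = 3 + 0·x - 3/2·x² + 1/2·x³.
With x = 2/3: s(2/3) = 67/27.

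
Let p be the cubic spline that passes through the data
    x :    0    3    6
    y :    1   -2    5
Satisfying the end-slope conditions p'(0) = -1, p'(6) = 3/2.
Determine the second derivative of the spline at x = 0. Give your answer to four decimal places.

With M_i denoting the second derivative at x_i, h_i = 3, 3, and Δ_i = (y_(i+1) − y_i)/h_i = -1, 7/3:
  3·M_0 + 12·M_1 + 3·M_2 = 6(Δ_1 - Δ_0) = 20
Clamped end conditions give two more equations: 2h_0·M_0 + h_0·M_1 = 6(Δ_0 - p'(0)) = 0 and h_1·M_1 + 2h_1·M_2 = 6(p'(6) - Δ_1) = -5.
Solving the tridiagonal system: M_0 = -5/4, M_1 = 5/2, M_2 = -25/12.

-1.2500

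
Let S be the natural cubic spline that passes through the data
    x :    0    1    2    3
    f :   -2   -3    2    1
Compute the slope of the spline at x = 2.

Let m_i = S''(x_i). Step sizes h_i = 1, 1, 1; slopes of the chords Δ_i = (y_(i+1) - y_i)/h_i = -1, 5, -1.
  1·m_0 + 4·m_1 + 1·m_2 = 6(Δ_1 - Δ_0) = 36
  1·m_1 + 4·m_2 + 1·m_3 = 6(Δ_2 - Δ_1) = -36
Natural end conditions: m_0 = m_3 = 0.
Forward elimination and back-substitution give m_0 = 0, m_1 = 12, m_2 = -12, m_3 = 0.
On [2, 3], S'(x) = b_2 + 2c_2·(x - 2) + 3d_2·(x - 2)² with b_2 = Δ_2 - h_2(2m_2 + m_3)/6 = 3, c_2 = m_2/2 = -6, d_2 = (m_3 - m_2)/(6h_2) = 2. So S'(2) = 3.

3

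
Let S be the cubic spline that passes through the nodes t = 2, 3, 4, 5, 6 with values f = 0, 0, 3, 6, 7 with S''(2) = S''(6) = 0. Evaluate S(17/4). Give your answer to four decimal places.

3.8864

Write M_i for S''(x_i). With h_i = 1, 1, 1, 1 and divided differences Δ_i = 0, 3, 3, 1, the continuity of S' gives the tridiagonal system
  1·M_0 + 4·M_1 + 1·M_2 = 6(Δ_1 - Δ_0) = 18
  1·M_1 + 4·M_2 + 1·M_3 = 6(Δ_2 - Δ_1) = 0
  1·M_2 + 4·M_3 + 1·M_4 = 6(Δ_3 - Δ_2) = -12
Natural end conditions: M_0 = M_4 = 0.
Solving: M_0 = 0, M_1 = 129/28, M_2 = -3/7, M_3 = -81/28, M_4 = 0.
On [4, 5], S(t) = 3 + 29/8·(t - 4) - 3/14·(t - 4)² - 23/56·(t - 4)³.
With (t - 4) = 1/4: S(17/4) = 13929/3584.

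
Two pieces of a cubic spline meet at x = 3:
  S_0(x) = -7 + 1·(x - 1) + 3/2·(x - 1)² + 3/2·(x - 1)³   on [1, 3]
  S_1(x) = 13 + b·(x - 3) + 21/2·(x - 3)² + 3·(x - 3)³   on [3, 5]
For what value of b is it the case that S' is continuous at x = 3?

S_0'(x) = 1 + 3·(x - 1) + 9/2·(x - 1)², so S_0'(3) = 25. On the right, S_1'(3) = b, so b = 25.

25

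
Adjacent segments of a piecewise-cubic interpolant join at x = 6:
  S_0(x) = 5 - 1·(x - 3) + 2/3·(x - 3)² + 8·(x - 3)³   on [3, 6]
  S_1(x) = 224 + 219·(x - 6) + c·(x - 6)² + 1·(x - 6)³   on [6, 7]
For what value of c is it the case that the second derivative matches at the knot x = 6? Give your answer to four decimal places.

72.6667

S_0''(x) = 4/3 + 48·(x - 3), so S_0''(6) = 436/3. On the right, S_1''(6) = 2c, so c = 218/3.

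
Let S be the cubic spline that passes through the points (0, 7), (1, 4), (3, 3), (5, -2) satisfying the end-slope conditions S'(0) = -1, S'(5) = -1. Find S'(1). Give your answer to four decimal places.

-2.6957

Write σ_i for S''(x_i). With h_i = 1, 2, 2 and divided differences Δ_i = -3, -1/2, -5/2, the continuity of S' gives the tridiagonal system
  1·σ_0 + 6·σ_1 + 2·σ_2 = 6(Δ_1 - Δ_0) = 15
  2·σ_1 + 8·σ_2 + 2·σ_3 = 6(Δ_2 - Δ_1) = -12
Clamped end conditions give two more equations: 2h_0·σ_0 + h_0·σ_1 = 6(Δ_0 - S'(0)) = -12 and h_2·σ_2 + 2h_2·σ_3 = 6(S'(5) - Δ_2) = 9.
Forward elimination and back-substitution give σ_0 = -198/23, σ_1 = 120/23, σ_2 = -177/46, σ_3 = 96/23.
On [1, 3], S'(t) = b_1 + 2c_1·(t - 1) + 3d_1·(t - 1)² with b_1 = Δ_1 - h_1(2σ_1 + σ_2)/6 = -62/23, c_1 = σ_1/2 = 60/23, d_1 = (σ_2 - σ_1)/(6h_1) = -139/184. So S'(1) = -62/23.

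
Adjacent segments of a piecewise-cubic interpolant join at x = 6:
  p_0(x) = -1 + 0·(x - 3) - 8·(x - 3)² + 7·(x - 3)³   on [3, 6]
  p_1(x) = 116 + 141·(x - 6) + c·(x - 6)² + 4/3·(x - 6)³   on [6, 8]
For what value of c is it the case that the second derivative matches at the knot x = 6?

p_0''(x) = -16 + 42·(x - 3), so p_0''(6) = 110. On the right, p_1''(6) = 2c, so c = 55.

55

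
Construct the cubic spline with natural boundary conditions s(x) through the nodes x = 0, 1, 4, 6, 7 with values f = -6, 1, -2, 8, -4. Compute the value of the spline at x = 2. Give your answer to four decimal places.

Let σ_i = s''(x_i). Step sizes h_i = 1, 3, 2, 1; slopes of the chords Δ_i = (y_(i+1) - y_i)/h_i = 7, -1, 5, -12.
  1·σ_0 + 8·σ_1 + 3·σ_2 = 6(Δ_1 - Δ_0) = -48
  3·σ_1 + 10·σ_2 + 2·σ_3 = 6(Δ_2 - Δ_1) = 36
  2·σ_2 + 6·σ_3 + 1·σ_4 = 6(Δ_3 - Δ_2) = -102
Natural end conditions: σ_0 = σ_4 = 0.
Solving: σ_0 = 0, σ_1 = -1974/197, σ_2 = 2112/197, σ_3 = -4053/197, σ_4 = 0.
On [1, 4], s(x) = 1 + 721/197·(x - 1) - 987/197·(x - 1)² + 227/197·(x - 1)³.
With (x - 1) = 1: s(2) = 158/197.

0.8020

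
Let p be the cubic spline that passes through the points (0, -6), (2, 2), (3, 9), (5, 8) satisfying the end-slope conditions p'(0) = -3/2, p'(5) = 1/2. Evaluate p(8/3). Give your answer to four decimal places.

7.1736

Put σ_i = p'' at the i-th knot. Here h = (2, 1, 2) and Δ = (4, 7, -1/2), so the interior equations h_(i-1)·σ_(i-1) + 2(h_(i-1)+h_i)·σ_i + h_i·σ_(i+1) = 6(Δ_i − Δ_(i-1)) read
  2·σ_0 + 6·σ_1 + 1·σ_2 = 6(Δ_1 - Δ_0) = 18
  1·σ_1 + 6·σ_2 + 2·σ_3 = 6(Δ_2 - Δ_1) = -45
Clamped end conditions give two more equations: 2h_0·σ_0 + h_0·σ_1 = 6(Δ_0 - p'(0)) = 33 and h_2·σ_2 + 2h_2·σ_3 = 6(p'(5) - Δ_2) = 6.
Forward elimination and back-substitution give σ_0 = 227/32, σ_1 = 37/16, σ_2 = -161/16, σ_3 = 209/32.
On [2, 3], p(t) = 2 + 253/32·(t - 2) + 37/32·(t - 2)² - 33/16·(t - 2)³.
With (t - 2) = 2/3: p(8/3) = 1033/144.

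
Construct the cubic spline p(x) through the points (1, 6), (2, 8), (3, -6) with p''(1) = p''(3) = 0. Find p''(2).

Let σ_i = p''(x_i). Step sizes h_i = 1, 1; slopes of the chords Δ_i = (y_(i+1) - y_i)/h_i = 2, -14.
  1·σ_0 + 4·σ_1 + 1·σ_2 = 6(Δ_1 - Δ_0) = -96
Natural end conditions: σ_0 = σ_2 = 0.
Hence σ_0 = 0, σ_1 = -24, σ_2 = 0.

-24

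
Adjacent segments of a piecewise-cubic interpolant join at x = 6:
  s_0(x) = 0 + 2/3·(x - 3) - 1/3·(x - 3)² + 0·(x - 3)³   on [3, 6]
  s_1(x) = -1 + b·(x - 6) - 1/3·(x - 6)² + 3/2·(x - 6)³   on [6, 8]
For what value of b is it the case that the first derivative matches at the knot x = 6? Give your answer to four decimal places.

-1.3333

s_0'(x) = 2/3 - 2/3·(x - 3) + 0·(x - 3)², so s_0'(6) = -4/3. On the right, s_1'(6) = b, so b = -4/3.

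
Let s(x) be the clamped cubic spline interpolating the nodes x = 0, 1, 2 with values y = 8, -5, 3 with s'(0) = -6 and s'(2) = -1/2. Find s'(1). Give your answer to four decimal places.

Write σ_i for s''(x_i). With h_i = 1, 1 and divided differences Δ_i = -13, 8, the continuity of s' gives the tridiagonal system
  1·σ_0 + 4·σ_1 + 1·σ_2 = 6(Δ_1 - Δ_0) = 126
Clamped end conditions give two more equations: 2h_0·σ_0 + h_0·σ_1 = 6(Δ_0 - s'(0)) = -42 and h_1·σ_1 + 2h_1·σ_2 = 6(s'(2) - Δ_1) = -51.
Solving: σ_0 = -199/4, σ_1 = 115/2, σ_2 = -217/4.
On [1, 2], s'(x) = b_1 + 2c_1·(x - 1) + 3d_1·(x - 1)² with b_1 = Δ_1 - h_1(2σ_1 + σ_2)/6 = -17/8, c_1 = σ_1/2 = 115/4, d_1 = (σ_2 - σ_1)/(6h_1) = -149/8. So s'(1) = -17/8.

-2.1250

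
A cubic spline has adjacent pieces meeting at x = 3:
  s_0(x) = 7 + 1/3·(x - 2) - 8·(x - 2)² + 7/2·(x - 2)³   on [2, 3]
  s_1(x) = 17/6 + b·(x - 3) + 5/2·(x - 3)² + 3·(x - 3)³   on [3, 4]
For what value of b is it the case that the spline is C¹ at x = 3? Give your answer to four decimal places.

s_0'(x) = 1/3 - 16·(x - 2) + 21/2·(x - 2)², so s_0'(3) = -31/6. On the right, s_1'(3) = b, so b = -31/6.

-5.1667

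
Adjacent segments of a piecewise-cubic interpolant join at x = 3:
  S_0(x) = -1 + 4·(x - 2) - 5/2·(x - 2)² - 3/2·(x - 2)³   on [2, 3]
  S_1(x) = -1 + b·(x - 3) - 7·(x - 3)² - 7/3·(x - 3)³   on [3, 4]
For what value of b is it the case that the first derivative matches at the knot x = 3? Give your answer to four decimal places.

S_0'(x) = 4 - 5·(x - 2) - 9/2·(x - 2)², so S_0'(3) = -11/2. On the right, S_1'(3) = b, so b = -11/2.

-5.5000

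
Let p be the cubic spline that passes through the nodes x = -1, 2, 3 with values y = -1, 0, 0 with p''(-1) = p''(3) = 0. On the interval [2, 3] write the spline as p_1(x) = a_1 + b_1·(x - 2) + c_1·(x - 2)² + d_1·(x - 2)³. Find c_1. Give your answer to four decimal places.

-0.1250

Write M_i for p''(x_i). With h_i = 3, 1 and divided differences Δ_i = 1/3, 0, the continuity of p' gives the tridiagonal system
  3·M_0 + 8·M_1 + 1·M_2 = 6(Δ_1 - Δ_0) = -2
Natural end conditions: M_0 = M_2 = 0.
Solving the tridiagonal system: M_0 = 0, M_1 = -1/4, M_2 = 0.
On [2, 3], with p_1(x) = a_1 + b_1·(x - 2) + c_1·(x - 2)² + d_1·(x - 2)³: c_1 = M_1/2 = -1/8, d_1 = (M_2 - M_1)/(6h_1) = 1/24, b_1 = Δ_1 - h_1(2M_1 + M_2)/6 = 1/12.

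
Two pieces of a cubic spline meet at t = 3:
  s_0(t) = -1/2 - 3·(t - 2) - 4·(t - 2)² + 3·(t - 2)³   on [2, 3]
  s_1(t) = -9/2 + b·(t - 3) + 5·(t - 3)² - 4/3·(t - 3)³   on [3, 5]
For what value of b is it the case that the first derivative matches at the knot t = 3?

-2

s_0'(t) = -3 - 8·(t - 2) + 9·(t - 2)², so s_0'(3) = -2. On the right, s_1'(3) = b, so b = -2.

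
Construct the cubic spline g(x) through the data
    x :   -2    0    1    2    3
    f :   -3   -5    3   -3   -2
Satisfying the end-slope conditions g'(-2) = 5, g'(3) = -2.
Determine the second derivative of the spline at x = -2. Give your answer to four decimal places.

Let σ_i = g''(x_i). Step sizes h_i = 2, 1, 1, 1; slopes of the chords Δ_i = (y_(i+1) - y_i)/h_i = -1, 8, -6, 1.
  2·σ_0 + 6·σ_1 + 1·σ_2 = 6(Δ_1 - Δ_0) = 54
  1·σ_1 + 4·σ_2 + 1·σ_3 = 6(Δ_2 - Δ_1) = -84
  1·σ_2 + 4·σ_3 + 1·σ_4 = 6(Δ_3 - Δ_2) = 42
Clamped end conditions give two more equations: 2h_0·σ_0 + h_0·σ_1 = 6(Δ_0 - g'(-2)) = -36 and h_3·σ_3 + 2h_3·σ_4 = 6(g'(3) - Δ_3) = -18.
Hence σ_0 = -796/41, σ_1 = 854/41, σ_2 = -1318/41, σ_3 = 974/41, σ_4 = -856/41.

-19.4146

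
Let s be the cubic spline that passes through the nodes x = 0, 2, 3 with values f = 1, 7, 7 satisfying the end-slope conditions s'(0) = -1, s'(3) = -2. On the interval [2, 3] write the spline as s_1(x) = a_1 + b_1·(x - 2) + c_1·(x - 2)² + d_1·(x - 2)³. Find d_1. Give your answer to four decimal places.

With m_i denoting the second derivative at x_i, h_i = 2, 1, and Δ_i = (y_(i+1) − y_i)/h_i = 3, 0:
  2·m_0 + 6·m_1 + 1·m_2 = 6(Δ_1 - Δ_0) = -18
Clamped end conditions give two more equations: 2h_0·m_0 + h_0·m_1 = 6(Δ_0 - s'(0)) = 24 and h_1·m_1 + 2h_1·m_2 = 6(s'(3) - Δ_1) = -12.
Solving the tridiagonal system: m_0 = 26/3, m_1 = -16/3, m_2 = -10/3.
On [2, 3], with s_1(x) = a_1 + b_1·(x - 2) + c_1·(x - 2)² + d_1·(x - 2)³: c_1 = m_1/2 = -8/3, d_1 = (m_2 - m_1)/(6h_1) = 1/3, b_1 = Δ_1 - h_1(2m_1 + m_2)/6 = 7/3.

0.3333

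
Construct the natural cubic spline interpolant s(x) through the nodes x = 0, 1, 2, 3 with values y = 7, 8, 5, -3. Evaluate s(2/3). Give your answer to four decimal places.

7.9383

With M_i denoting the second derivative at x_i, h_i = 1, 1, 1, and Δ_i = (y_(i+1) − y_i)/h_i = 1, -3, -8:
  1·M_0 + 4·M_1 + 1·M_2 = 6(Δ_1 - Δ_0) = -24
  1·M_1 + 4·M_2 + 1·M_3 = 6(Δ_2 - Δ_1) = -30
Natural end conditions: M_0 = M_3 = 0.
Hence M_0 = 0, M_1 = -22/5, M_2 = -32/5, M_3 = 0.
On [0, 1], s(x) = 7 + 26/15·x + 0·x² - 11/15·x³.
With x = 2/3: s(2/3) = 643/81.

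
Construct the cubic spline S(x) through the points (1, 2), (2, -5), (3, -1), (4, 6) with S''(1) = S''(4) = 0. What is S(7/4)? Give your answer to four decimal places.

Write m_i for S''(x_i). With h_i = 1, 1, 1 and divided differences Δ_i = -7, 4, 7, the continuity of S' gives the tridiagonal system
  1·m_0 + 4·m_1 + 1·m_2 = 6(Δ_1 - Δ_0) = 66
  1·m_1 + 4·m_2 + 1·m_3 = 6(Δ_2 - Δ_1) = 18
Natural end conditions: m_0 = m_3 = 0.
Hence m_0 = 0, m_1 = 82/5, m_2 = 2/5, m_3 = 0.
On [1, 2], S(x) = 2 - 146/15·(x - 1) + 0·(x - 1)² + 41/15·(x - 1)³.
With (x - 1) = 3/4: S(7/4) = -1327/320.

-4.1469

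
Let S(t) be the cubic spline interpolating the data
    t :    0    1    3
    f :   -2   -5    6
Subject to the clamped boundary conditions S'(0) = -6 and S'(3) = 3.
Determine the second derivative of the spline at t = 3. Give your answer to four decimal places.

-9.2500

Let M_i = S''(x_i). Step sizes h_i = 1, 2; slopes of the chords Δ_i = (y_(i+1) - y_i)/h_i = -3, 11/2.
  1·M_0 + 6·M_1 + 2·M_2 = 6(Δ_1 - Δ_0) = 51
Clamped end conditions give two more equations: 2h_0·M_0 + h_0·M_1 = 6(Δ_0 - S'(0)) = 18 and h_1·M_1 + 2h_1·M_2 = 6(S'(3) - Δ_1) = -15.
Forward elimination and back-substitution give M_0 = 7/2, M_1 = 11, M_2 = -37/4.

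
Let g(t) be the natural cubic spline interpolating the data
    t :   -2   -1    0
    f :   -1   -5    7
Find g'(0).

Let m_i = g''(x_i). Step sizes h_i = 1, 1; slopes of the chords Δ_i = (y_(i+1) - y_i)/h_i = -4, 12.
  1·m_0 + 4·m_1 + 1·m_2 = 6(Δ_1 - Δ_0) = 96
Natural end conditions: m_0 = m_2 = 0.
Solving the tridiagonal system: m_0 = 0, m_1 = 24, m_2 = 0.
On [-1, 0], g'(t) = b_1 + 2c_1·(t + 1) + 3d_1·(t + 1)² with b_1 = Δ_1 - h_1(2m_1 + m_2)/6 = 4, c_1 = m_1/2 = 12, d_1 = (m_2 - m_1)/(6h_1) = -4. So g'(0) = 16.

16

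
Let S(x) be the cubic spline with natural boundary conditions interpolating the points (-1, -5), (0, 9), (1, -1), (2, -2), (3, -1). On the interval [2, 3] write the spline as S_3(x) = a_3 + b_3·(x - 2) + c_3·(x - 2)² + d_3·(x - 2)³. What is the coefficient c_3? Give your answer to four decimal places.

With σ_i denoting the second derivative at x_i, h_i = 1, 1, 1, 1, and Δ_i = (y_(i+1) − y_i)/h_i = 14, -10, -1, 1:
  1·σ_0 + 4·σ_1 + 1·σ_2 = 6(Δ_1 - Δ_0) = -144
  1·σ_1 + 4·σ_2 + 1·σ_3 = 6(Δ_2 - Δ_1) = 54
  1·σ_2 + 4·σ_3 + 1·σ_4 = 6(Δ_3 - Δ_2) = 12
Natural end conditions: σ_0 = σ_4 = 0.
Solving the tridiagonal system: σ_0 = 0, σ_1 = -591/14, σ_2 = 174/7, σ_3 = -45/14, σ_4 = 0.
On [2, 3], with S_3(x) = a_3 + b_3·(x - 2) + c_3·(x - 2)² + d_3·(x - 2)³: c_3 = σ_3/2 = -45/28, d_3 = (σ_4 - σ_3)/(6h_3) = 15/28, b_3 = Δ_3 - h_3(2σ_3 + σ_4)/6 = 29/14.

-1.6071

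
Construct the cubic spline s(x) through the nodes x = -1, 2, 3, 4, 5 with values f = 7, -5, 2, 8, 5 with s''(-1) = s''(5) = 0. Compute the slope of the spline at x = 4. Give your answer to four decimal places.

Write σ_i for s''(x_i). With h_i = 3, 1, 1, 1 and divided differences Δ_i = -4, 7, 6, -3, the continuity of s' gives the tridiagonal system
  3·σ_0 + 8·σ_1 + 1·σ_2 = 6(Δ_1 - Δ_0) = 66
  1·σ_1 + 4·σ_2 + 1·σ_3 = 6(Δ_2 - Δ_1) = -6
  1·σ_2 + 4·σ_3 + 1·σ_4 = 6(Δ_3 - Δ_2) = -54
Natural end conditions: σ_0 = σ_4 = 0.
Solving the tridiagonal system: σ_0 = 0, σ_1 = 240/29, σ_2 = -6/29, σ_3 = -390/29, σ_4 = 0.
On [4, 5], s'(x) = b_3 + 2c_3·(x - 4) + 3d_3·(x - 4)² with b_3 = Δ_3 - h_3(2σ_3 + σ_4)/6 = 43/29, c_3 = σ_3/2 = -195/29, d_3 = (σ_4 - σ_3)/(6h_3) = 65/29. So s'(4) = 43/29.

1.4828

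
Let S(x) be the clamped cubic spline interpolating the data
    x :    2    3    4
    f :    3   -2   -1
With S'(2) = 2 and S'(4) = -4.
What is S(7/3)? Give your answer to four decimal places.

With M_i denoting the second derivative at x_i, h_i = 1, 1, and Δ_i = (y_(i+1) − y_i)/h_i = -5, 1:
  1·M_0 + 4·M_1 + 1·M_2 = 6(Δ_1 - Δ_0) = 36
Clamped end conditions give two more equations: 2h_0·M_0 + h_0·M_1 = 6(Δ_0 - S'(2)) = -42 and h_1·M_1 + 2h_1·M_2 = 6(S'(4) - Δ_1) = -30.
Solving: M_0 = -33, M_1 = 24, M_2 = -27.
On [2, 3], S(x) = 3 + 2·(x - 2) - 33/2·(x - 2)² + 19/2·(x - 2)³.
With (x - 2) = 1/3: S(7/3) = 59/27.

2.1852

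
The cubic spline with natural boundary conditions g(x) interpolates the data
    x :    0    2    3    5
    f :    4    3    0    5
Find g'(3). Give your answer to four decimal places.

Let m_i = g''(x_i). Step sizes h_i = 2, 1, 2; slopes of the chords Δ_i = (y_(i+1) - y_i)/h_i = -1/2, -3, 5/2.
  2·m_0 + 6·m_1 + 1·m_2 = 6(Δ_1 - Δ_0) = -15
  1·m_1 + 6·m_2 + 2·m_3 = 6(Δ_2 - Δ_1) = 33
Natural end conditions: m_0 = m_3 = 0.
Forward elimination and back-substitution give m_0 = 0, m_1 = -123/35, m_2 = 213/35, m_3 = 0.
On [3, 5], g'(x) = b_2 + 2c_2·(x - 3) + 3d_2·(x - 3)² with b_2 = Δ_2 - h_2(2m_2 + m_3)/6 = -109/70, c_2 = m_2/2 = 213/70, d_2 = (m_3 - m_2)/(6h_2) = -71/140. So g'(3) = -109/70.

-1.5571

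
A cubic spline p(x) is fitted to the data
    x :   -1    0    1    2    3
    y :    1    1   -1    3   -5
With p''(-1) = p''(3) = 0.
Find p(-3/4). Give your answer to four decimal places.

1.2762

Write σ_i for p''(x_i). With h_i = 1, 1, 1, 1 and divided differences Δ_i = 0, -2, 4, -8, the continuity of p' gives the tridiagonal system
  1·σ_0 + 4·σ_1 + 1·σ_2 = 6(Δ_1 - Δ_0) = -12
  1·σ_1 + 4·σ_2 + 1·σ_3 = 6(Δ_2 - Δ_1) = 36
  1·σ_2 + 4·σ_3 + 1·σ_4 = 6(Δ_3 - Δ_2) = -72
Natural end conditions: σ_0 = σ_4 = 0.
Hence σ_0 = 0, σ_1 = -99/14, σ_2 = 114/7, σ_3 = -309/14, σ_4 = 0.
On [-1, 0], p(x) = 1 + 33/28·(x + 1) + 0·(x + 1)² - 33/28·(x + 1)³.
With (x + 1) = 1/4: p(-3/4) = 2287/1792.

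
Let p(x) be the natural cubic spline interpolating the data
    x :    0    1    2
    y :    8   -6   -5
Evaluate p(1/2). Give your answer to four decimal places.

-0.4063

Write M_i for p''(x_i). With h_i = 1, 1 and divided differences Δ_i = -14, 1, the continuity of p' gives the tridiagonal system
  1·M_0 + 4·M_1 + 1·M_2 = 6(Δ_1 - Δ_0) = 90
Natural end conditions: M_0 = M_2 = 0.
Forward elimination and back-substitution give M_0 = 0, M_1 = 45/2, M_2 = 0.
On [0, 1], p(x) = 8 - 71/4·x + 0·x² + 15/4·x³.
With x = 1/2: p(1/2) = -13/32.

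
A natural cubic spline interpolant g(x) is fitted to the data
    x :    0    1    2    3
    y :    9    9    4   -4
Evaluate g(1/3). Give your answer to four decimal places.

9.3358

With σ_i denoting the second derivative at x_i, h_i = 1, 1, 1, and Δ_i = (y_(i+1) − y_i)/h_i = 0, -5, -8:
  1·σ_0 + 4·σ_1 + 1·σ_2 = 6(Δ_1 - Δ_0) = -30
  1·σ_1 + 4·σ_2 + 1·σ_3 = 6(Δ_2 - Δ_1) = -18
Natural end conditions: σ_0 = σ_3 = 0.
Solving: σ_0 = 0, σ_1 = -34/5, σ_2 = -14/5, σ_3 = 0.
On [0, 1], g(x) = 9 + 17/15·x + 0·x² - 17/15·x³.
With x = 1/3: g(1/3) = 3781/405.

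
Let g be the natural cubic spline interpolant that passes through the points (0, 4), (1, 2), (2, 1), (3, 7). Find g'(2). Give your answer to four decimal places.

2.4000

Let M_i = g''(x_i). Step sizes h_i = 1, 1, 1; slopes of the chords Δ_i = (y_(i+1) - y_i)/h_i = -2, -1, 6.
  1·M_0 + 4·M_1 + 1·M_2 = 6(Δ_1 - Δ_0) = 6
  1·M_1 + 4·M_2 + 1·M_3 = 6(Δ_2 - Δ_1) = 42
Natural end conditions: M_0 = M_3 = 0.
Solving the tridiagonal system: M_0 = 0, M_1 = -6/5, M_2 = 54/5, M_3 = 0.
On [2, 3], g'(x) = b_2 + 2c_2·(x - 2) + 3d_2·(x - 2)² with b_2 = Δ_2 - h_2(2M_2 + M_3)/6 = 12/5, c_2 = M_2/2 = 27/5, d_2 = (M_3 - M_2)/(6h_2) = -9/5. So g'(2) = 12/5.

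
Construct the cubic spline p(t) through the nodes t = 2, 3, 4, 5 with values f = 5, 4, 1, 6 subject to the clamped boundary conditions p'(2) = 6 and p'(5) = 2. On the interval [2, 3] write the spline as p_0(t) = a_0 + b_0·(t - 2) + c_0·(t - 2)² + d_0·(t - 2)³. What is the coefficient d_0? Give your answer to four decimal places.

2.9333

Write M_i for p''(x_i). With h_i = 1, 1, 1 and divided differences Δ_i = -1, -3, 5, the continuity of p' gives the tridiagonal system
  1·M_0 + 4·M_1 + 1·M_2 = 6(Δ_1 - Δ_0) = -12
  1·M_1 + 4·M_2 + 1·M_3 = 6(Δ_2 - Δ_1) = 48
Clamped end conditions give two more equations: 2h_0·M_0 + h_0·M_1 = 6(Δ_0 - p'(2)) = -42 and h_2·M_2 + 2h_2·M_3 = 6(p'(5) - Δ_2) = -18.
Solving: M_0 = -298/15, M_1 = -34/15, M_2 = 254/15, M_3 = -262/15.
On [2, 3], with p_0(t) = a_0 + b_0·(t - 2) + c_0·(t - 2)² + d_0·(t - 2)³: c_0 = M_0/2 = -149/15, d_0 = (M_1 - M_0)/(6h_0) = 44/15, b_0 = Δ_0 - h_0(2M_0 + M_1)/6 = 6.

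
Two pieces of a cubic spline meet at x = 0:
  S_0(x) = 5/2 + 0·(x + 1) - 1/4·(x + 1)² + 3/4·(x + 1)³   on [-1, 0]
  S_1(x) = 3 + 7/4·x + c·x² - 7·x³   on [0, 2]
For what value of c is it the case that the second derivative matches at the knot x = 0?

2

S_0''(x) = -1/2 + 9/2·(x + 1), so S_0''(0) = 4. On the right, S_1''(0) = 2c, so c = 2.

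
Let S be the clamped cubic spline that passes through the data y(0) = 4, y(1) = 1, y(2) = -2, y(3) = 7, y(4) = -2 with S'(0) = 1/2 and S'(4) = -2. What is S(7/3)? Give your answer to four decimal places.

1.3499

Put σ_i = S'' at the i-th knot. Here h = (1, 1, 1, 1) and Δ = (-3, -3, 9, -9), so the interior equations h_(i-1)·σ_(i-1) + 2(h_(i-1)+h_i)·σ_i + h_i·σ_(i+1) = 6(Δ_i − Δ_(i-1)) read
  1·σ_0 + 4·σ_1 + 1·σ_2 = 6(Δ_1 - Δ_0) = 0
  1·σ_1 + 4·σ_2 + 1·σ_3 = 6(Δ_2 - Δ_1) = 72
  1·σ_2 + 4·σ_3 + 1·σ_4 = 6(Δ_3 - Δ_2) = -108
Clamped end conditions give two more equations: 2h_0·σ_0 + h_0·σ_1 = 6(Δ_0 - S'(0)) = -21 and h_3·σ_3 + 2h_3·σ_4 = 6(S'(4) - Δ_3) = 42.
Solving: σ_0 = -425/56, σ_1 = -163/28, σ_2 = 247/8, σ_3 = -1279/28, σ_4 = 2455/56.
On [2, 3], S(x) = -2 + 177/28·(x - 2) + 247/16·(x - 2)² - 1429/112·(x - 2)³.
With (x - 2) = 1/3: S(7/3) = 2041/1512.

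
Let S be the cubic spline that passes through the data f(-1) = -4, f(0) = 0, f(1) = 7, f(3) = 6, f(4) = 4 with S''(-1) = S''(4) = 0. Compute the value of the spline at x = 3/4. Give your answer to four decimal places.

Write M_i for S''(x_i). With h_i = 1, 1, 2, 1 and divided differences Δ_i = 4, 7, -1/2, -2, the continuity of S' gives the tridiagonal system
  1·M_0 + 4·M_1 + 1·M_2 = 6(Δ_1 - Δ_0) = 18
  1·M_1 + 6·M_2 + 2·M_3 = 6(Δ_2 - Δ_1) = -45
  2·M_2 + 6·M_3 + 1·M_4 = 6(Δ_3 - Δ_2) = -9
Natural end conditions: M_0 = M_4 = 0.
Solving the tridiagonal system: M_0 = 0, M_1 = 414/61, M_2 = -558/61, M_3 = 189/122, M_4 = 0.
On [0, 1], S(x) = 0 + 382/61·x + 207/61·x² - 162/61·x³.
With x = 3/4: S(3/4) = 10707/1952.

5.4851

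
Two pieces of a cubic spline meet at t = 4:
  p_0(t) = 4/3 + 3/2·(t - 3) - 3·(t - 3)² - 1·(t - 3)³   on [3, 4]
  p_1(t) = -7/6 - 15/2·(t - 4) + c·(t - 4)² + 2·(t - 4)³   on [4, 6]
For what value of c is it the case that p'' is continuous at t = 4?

p_0''(t) = -6 - 6·(t - 3), so p_0''(4) = -12. On the right, p_1''(4) = 2c, so c = -6.

-6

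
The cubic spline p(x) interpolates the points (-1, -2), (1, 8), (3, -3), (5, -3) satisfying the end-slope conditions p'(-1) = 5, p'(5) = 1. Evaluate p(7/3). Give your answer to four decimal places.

1.0222

With σ_i denoting the second derivative at x_i, h_i = 2, 2, 2, and Δ_i = (y_(i+1) − y_i)/h_i = 5, -11/2, 0:
  2·σ_0 + 8·σ_1 + 2·σ_2 = 6(Δ_1 - Δ_0) = -63
  2·σ_1 + 8·σ_2 + 2·σ_3 = 6(Δ_2 - Δ_1) = 33
Clamped end conditions give two more equations: 2h_0·σ_0 + h_0·σ_1 = 6(Δ_0 - p'(-1)) = 0 and h_2·σ_2 + 2h_2·σ_3 = 6(p'(5) - Δ_2) = 6.
Solving the tridiagonal system: σ_0 = 167/30, σ_1 = -167/15, σ_2 = 112/15, σ_3 = -67/30.
On [1, 3], p(x) = 8 - 17/30·(x - 1) - 167/30·(x - 1)² + 31/20·(x - 1)³.
With (x - 1) = 4/3: p(7/3) = 46/45.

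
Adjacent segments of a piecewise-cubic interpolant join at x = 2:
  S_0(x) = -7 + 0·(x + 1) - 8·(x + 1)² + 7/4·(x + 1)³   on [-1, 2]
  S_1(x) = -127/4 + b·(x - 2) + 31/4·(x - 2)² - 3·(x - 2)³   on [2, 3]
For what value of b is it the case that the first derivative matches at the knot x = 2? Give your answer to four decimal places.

-0.7500

S_0'(x) = 0 - 16·(x + 1) + 21/4·(x + 1)², so S_0'(2) = -3/4. On the right, S_1'(2) = b, so b = -3/4.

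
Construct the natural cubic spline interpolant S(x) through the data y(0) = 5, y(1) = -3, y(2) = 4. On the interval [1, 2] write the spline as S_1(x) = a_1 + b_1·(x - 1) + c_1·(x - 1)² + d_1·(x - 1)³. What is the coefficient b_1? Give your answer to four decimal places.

-0.5000

Put M_i = S'' at the i-th knot. Here h = (1, 1) and Δ = (-8, 7), so the interior equations h_(i-1)·M_(i-1) + 2(h_(i-1)+h_i)·M_i + h_i·M_(i+1) = 6(Δ_i − Δ_(i-1)) read
  1·M_0 + 4·M_1 + 1·M_2 = 6(Δ_1 - Δ_0) = 90
Natural end conditions: M_0 = M_2 = 0.
Solving: M_0 = 0, M_1 = 45/2, M_2 = 0.
On [1, 2], with S_1(x) = a_1 + b_1·(x - 1) + c_1·(x - 1)² + d_1·(x - 1)³: c_1 = M_1/2 = 45/4, d_1 = (M_2 - M_1)/(6h_1) = -15/4, b_1 = Δ_1 - h_1(2M_1 + M_2)/6 = -1/2.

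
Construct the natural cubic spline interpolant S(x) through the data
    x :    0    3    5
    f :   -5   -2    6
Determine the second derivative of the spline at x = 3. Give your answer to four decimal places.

Let m_i = S''(x_i). Step sizes h_i = 3, 2; slopes of the chords Δ_i = (y_(i+1) - y_i)/h_i = 1, 4.
  3·m_0 + 10·m_1 + 2·m_2 = 6(Δ_1 - Δ_0) = 18
Natural end conditions: m_0 = m_2 = 0.
Solving the tridiagonal system: m_0 = 0, m_1 = 9/5, m_2 = 0.

1.8000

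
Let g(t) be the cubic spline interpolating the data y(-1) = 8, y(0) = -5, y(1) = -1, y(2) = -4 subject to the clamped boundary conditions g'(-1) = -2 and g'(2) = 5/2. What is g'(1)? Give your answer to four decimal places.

1.8000

Let M_i = g''(x_i). Step sizes h_i = 1, 1, 1; slopes of the chords Δ_i = (y_(i+1) - y_i)/h_i = -13, 4, -3.
  1·M_0 + 4·M_1 + 1·M_2 = 6(Δ_1 - Δ_0) = 102
  1·M_1 + 4·M_2 + 1·M_3 = 6(Δ_2 - Δ_1) = -42
Clamped end conditions give two more equations: 2h_0·M_0 + h_0·M_1 = 6(Δ_0 - g'(-1)) = -66 and h_2·M_2 + 2h_2·M_3 = 6(g'(2) - Δ_2) = 33.
Forward elimination and back-substitution give M_0 = -283/5, M_1 = 236/5, M_2 = -151/5, M_3 = 158/5.
On [1, 2], g'(t) = b_2 + 2c_2·(t - 1) + 3d_2·(t - 1)² with b_2 = Δ_2 - h_2(2M_2 + M_3)/6 = 9/5, c_2 = M_2/2 = -151/10, d_2 = (M_3 - M_2)/(6h_2) = 103/10. So g'(1) = 9/5.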